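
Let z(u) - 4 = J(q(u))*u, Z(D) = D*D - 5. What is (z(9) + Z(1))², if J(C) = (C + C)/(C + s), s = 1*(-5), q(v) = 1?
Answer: 81/4 ≈ 20.250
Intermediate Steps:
s = -5
J(C) = 2*C/(-5 + C) (J(C) = (C + C)/(C - 5) = (2*C)/(-5 + C) = 2*C/(-5 + C))
Z(D) = -5 + D² (Z(D) = D² - 5 = -5 + D²)
z(u) = 4 - u/2 (z(u) = 4 + (2*1/(-5 + 1))*u = 4 + (2*1/(-4))*u = 4 + (2*1*(-¼))*u = 4 - u/2)
(z(9) + Z(1))² = ((4 - ½*9) + (-5 + 1²))² = ((4 - 9/2) + (-5 + 1))² = (-½ - 4)² = (-9/2)² = 81/4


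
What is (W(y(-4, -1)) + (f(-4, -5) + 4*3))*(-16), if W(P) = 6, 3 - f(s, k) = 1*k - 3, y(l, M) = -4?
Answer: -464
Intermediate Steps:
f(s, k) = 6 - k (f(s, k) = 3 - (1*k - 3) = 3 - (k - 3) = 3 - (-3 + k) = 3 + (3 - k) = 6 - k)
(W(y(-4, -1)) + (f(-4, -5) + 4*3))*(-16) = (6 + ((6 - 1*(-5)) + 4*3))*(-16) = (6 + ((6 + 5) + 12))*(-16) = (6 + (11 + 12))*(-16) = (6 + 23)*(-16) = 29*(-16) = -464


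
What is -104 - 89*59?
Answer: -5355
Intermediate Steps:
-104 - 89*59 = -104 - 5251 = -5355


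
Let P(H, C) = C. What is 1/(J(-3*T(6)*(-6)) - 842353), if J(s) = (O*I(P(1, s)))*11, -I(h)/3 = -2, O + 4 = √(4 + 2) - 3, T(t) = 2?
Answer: -842815/710337098089 - 66*√6/710337098089 ≈ -1.1867e-6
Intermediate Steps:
O = -7 + √6 (O = -4 + (√(4 + 2) - 3) = -4 + (√6 - 3) = -4 + (-3 + √6) = -7 + √6 ≈ -4.5505)
I(h) = 6 (I(h) = -3*(-2) = 6)
J(s) = -462 + 66*√6 (J(s) = ((-7 + √6)*6)*11 = (-42 + 6*√6)*11 = -462 + 66*√6)
1/(J(-3*T(6)*(-6)) - 842353) = 1/((-462 + 66*√6) - 842353) = 1/(-842815 + 66*√6)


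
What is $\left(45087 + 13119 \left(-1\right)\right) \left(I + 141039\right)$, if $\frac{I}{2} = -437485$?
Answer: $-23462306208$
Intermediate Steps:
$I = -874970$ ($I = 2 \left(-437485\right) = -874970$)
$\left(45087 + 13119 \left(-1\right)\right) \left(I + 141039\right) = \left(45087 + 13119 \left(-1\right)\right) \left(-874970 + 141039\right) = \left(45087 - 13119\right) \left(-733931\right) = 31968 \left(-733931\right) = -23462306208$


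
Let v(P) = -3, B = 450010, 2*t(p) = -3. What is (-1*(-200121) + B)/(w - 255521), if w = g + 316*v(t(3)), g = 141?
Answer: -650131/256328 ≈ -2.5363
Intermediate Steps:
t(p) = -3/2 (t(p) = (½)*(-3) = -3/2)
w = -807 (w = 141 + 316*(-3) = 141 - 948 = -807)
(-1*(-200121) + B)/(w - 255521) = (-1*(-200121) + 450010)/(-807 - 255521) = (200121 + 450010)/(-256328) = 650131*(-1/256328) = -650131/256328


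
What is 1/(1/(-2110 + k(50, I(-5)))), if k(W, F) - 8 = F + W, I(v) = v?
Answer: -2057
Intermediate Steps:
k(W, F) = 8 + F + W (k(W, F) = 8 + (F + W) = 8 + F + W)
1/(1/(-2110 + k(50, I(-5)))) = 1/(1/(-2110 + (8 - 5 + 50))) = 1/(1/(-2110 + 53)) = 1/(1/(-2057)) = 1/(-1/2057) = -2057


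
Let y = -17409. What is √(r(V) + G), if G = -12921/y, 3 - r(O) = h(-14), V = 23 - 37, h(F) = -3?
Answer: 5*√9081695/5803 ≈ 2.5966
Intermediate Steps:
V = -14
r(O) = 6 (r(O) = 3 - 1*(-3) = 3 + 3 = 6)
G = 4307/5803 (G = -12921/(-17409) = -12921*(-1/17409) = 4307/5803 ≈ 0.74220)
√(r(V) + G) = √(6 + 4307/5803) = √(39125/5803) = 5*√9081695/5803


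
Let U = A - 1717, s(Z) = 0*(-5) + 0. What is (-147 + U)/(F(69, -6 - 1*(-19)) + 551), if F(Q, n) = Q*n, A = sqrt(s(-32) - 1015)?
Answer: -233/181 + I*sqrt(1015)/1448 ≈ -1.2873 + 0.022002*I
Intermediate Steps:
s(Z) = 0 (s(Z) = 0 + 0 = 0)
A = I*sqrt(1015) (A = sqrt(0 - 1015) = sqrt(-1015) = I*sqrt(1015) ≈ 31.859*I)
U = -1717 + I*sqrt(1015) (U = I*sqrt(1015) - 1717 = -1717 + I*sqrt(1015) ≈ -1717.0 + 31.859*I)
(-147 + U)/(F(69, -6 - 1*(-19)) + 551) = (-147 + (-1717 + I*sqrt(1015)))/(69*(-6 - 1*(-19)) + 551) = (-1864 + I*sqrt(1015))/(69*(-6 + 19) + 551) = (-1864 + I*sqrt(1015))/(69*13 + 551) = (-1864 + I*sqrt(1015))/(897 + 551) = (-1864 + I*sqrt(1015))/1448 = (-1864 + I*sqrt(1015))*(1/1448) = -233/181 + I*sqrt(1015)/1448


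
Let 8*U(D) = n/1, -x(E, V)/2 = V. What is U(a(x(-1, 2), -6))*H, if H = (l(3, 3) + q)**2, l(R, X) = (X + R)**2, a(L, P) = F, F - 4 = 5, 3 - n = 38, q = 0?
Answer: -5670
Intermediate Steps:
x(E, V) = -2*V
n = -35 (n = 3 - 1*38 = 3 - 38 = -35)
F = 9 (F = 4 + 5 = 9)
a(L, P) = 9
l(R, X) = (R + X)**2
H = 1296 (H = ((3 + 3)**2 + 0)**2 = (6**2 + 0)**2 = (36 + 0)**2 = 36**2 = 1296)
U(D) = -35/8 (U(D) = (-35/1)/8 = (-35*1)/8 = (1/8)*(-35) = -35/8)
U(a(x(-1, 2), -6))*H = -35/8*1296 = -5670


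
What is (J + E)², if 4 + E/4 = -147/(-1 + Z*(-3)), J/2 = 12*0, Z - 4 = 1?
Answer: 6889/16 ≈ 430.56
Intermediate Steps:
Z = 5 (Z = 4 + 1 = 5)
J = 0 (J = 2*(12*0) = 2*0 = 0)
E = 83/4 (E = -16 + 4*(-147/(-1 + 5*(-3))) = -16 + 4*(-147/(-1 - 15)) = -16 + 4*(-147/(-16)) = -16 + 4*(-147*(-1/16)) = -16 + 4*(147/16) = -16 + 147/4 = 83/4 ≈ 20.750)
(J + E)² = (0 + 83/4)² = (83/4)² = 6889/16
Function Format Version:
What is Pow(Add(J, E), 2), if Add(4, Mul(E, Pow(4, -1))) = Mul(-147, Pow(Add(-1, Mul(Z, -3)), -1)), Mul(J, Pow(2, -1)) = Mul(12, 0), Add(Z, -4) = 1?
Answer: Rational(6889, 16) ≈ 430.56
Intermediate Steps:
Z = 5 (Z = Add(4, 1) = 5)
J = 0 (J = Mul(2, Mul(12, 0)) = Mul(2, 0) = 0)
E = Rational(83, 4) (E = Add(-16, Mul(4, Mul(-147, Pow(Add(-1, Mul(5, -3)), -1)))) = Add(-16, Mul(4, Mul(-147, Pow(Add(-1, -15), -1)))) = Add(-16, Mul(4, Mul(-147, Pow(-16, -1)))) = Add(-16, Mul(4, Mul(-147, Rational(-1, 16)))) = Add(-16, Mul(4, Rational(147, 16))) = Add(-16, Rational(147, 4)) = Rational(83, 4) ≈ 20.750)
Pow(Add(J, E), 2) = Pow(Add(0, Rational(83, 4)), 2) = Pow(Rational(83, 4), 2) = Rational(6889, 16)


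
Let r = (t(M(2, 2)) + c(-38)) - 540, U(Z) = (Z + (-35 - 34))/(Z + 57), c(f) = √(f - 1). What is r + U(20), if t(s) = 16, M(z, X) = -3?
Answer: -5771/11 + I*√39 ≈ -524.64 + 6.245*I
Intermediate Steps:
c(f) = √(-1 + f)
U(Z) = (-69 + Z)/(57 + Z) (U(Z) = (Z - 69)/(57 + Z) = (-69 + Z)/(57 + Z))
r = -524 + I*√39 (r = (16 + √(-1 - 38)) - 540 = (16 + √(-39)) - 540 = (16 + I*√39) - 540 = -524 + I*√39 ≈ -524.0 + 6.245*I)
r + U(20) = (-524 + I*√39) + (-69 + 20)/(57 + 20) = (-524 + I*√39) - 49/77 = (-524 + I*√39) + (1/77)*(-49) = (-524 + I*√39) - 7/11 = -5771/11 + I*√39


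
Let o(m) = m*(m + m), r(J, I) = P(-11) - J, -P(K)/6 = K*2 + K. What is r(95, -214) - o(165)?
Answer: -54347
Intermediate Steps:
P(K) = -18*K (P(K) = -6*(K*2 + K) = -6*(2*K + K) = -18*K)
r(J, I) = 198 - J (r(J, I) = -18*(-11) - J = 198 - J)
o(m) = 2*m**2 (o(m) = m*(2*m) = 2*m**2)
r(95, -214) - o(165) = (198 - 1*95) - 2*165**2 = (198 - 95) - 2*27225 = 103 - 1*54450 = 103 - 54450 = -54347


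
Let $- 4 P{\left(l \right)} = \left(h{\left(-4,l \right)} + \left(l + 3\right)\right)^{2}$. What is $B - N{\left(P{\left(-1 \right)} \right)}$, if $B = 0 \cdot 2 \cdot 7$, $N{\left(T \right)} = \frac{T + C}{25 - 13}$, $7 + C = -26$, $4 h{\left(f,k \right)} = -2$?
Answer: $\frac{179}{64} \approx 2.7969$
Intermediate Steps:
$h{\left(f,k \right)} = - \frac{1}{2}$ ($h{\left(f,k \right)} = \frac{1}{4} \left(-2\right) = - \frac{1}{2}$)
$C = -33$ ($C = -7 - 26 = -33$)
$P{\left(l \right)} = - \frac{\left(\frac{5}{2} + l\right)^{2}}{4}$ ($P{\left(l \right)} = - \frac{\left(- \frac{1}{2} + \left(l + 3\right)\right)^{2}}{4} = - \frac{\left(- \frac{1}{2} + \left(3 + l\right)\right)^{2}}{4} = - \frac{\left(\frac{5}{2} + l\right)^{2}}{4}$)
$N{\left(T \right)} = - \frac{11}{4} + \frac{T}{12}$ ($N{\left(T \right)} = \frac{T - 33}{25 - 13} = \frac{-33 + T}{12} = \left(-33 + T\right) \frac{1}{12} = - \frac{11}{4} + \frac{T}{12}$)
$B = 0$ ($B = 0 \cdot 7 = 0$)
$B - N{\left(P{\left(-1 \right)} \right)} = 0 - \left(- \frac{11}{4} + \frac{\left(- \frac{1}{16}\right) \left(5 + 2 \left(-1\right)\right)^{2}}{12}\right) = 0 - \left(- \frac{11}{4} + \frac{\left(- \frac{1}{16}\right) \left(5 - 2\right)^{2}}{12}\right) = 0 - \left(- \frac{11}{4} + \frac{\left(- \frac{1}{16}\right) 3^{2}}{12}\right) = 0 - \left(- \frac{11}{4} + \frac{\left(- \frac{1}{16}\right) 9}{12}\right) = 0 - \left(- \frac{11}{4} + \frac{1}{12} \left(- \frac{9}{16}\right)\right) = 0 - \left(- \frac{11}{4} - \frac{3}{64}\right) = 0 - - \frac{179}{64} = 0 + \frac{179}{64} = \frac{179}{64}$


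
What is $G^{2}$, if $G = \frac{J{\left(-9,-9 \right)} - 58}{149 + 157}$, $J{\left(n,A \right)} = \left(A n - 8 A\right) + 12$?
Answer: $\frac{11449}{93636} \approx 0.12227$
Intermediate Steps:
$J{\left(n,A \right)} = 12 - 8 A + A n$ ($J{\left(n,A \right)} = \left(- 8 A + A n\right) + 12 = 12 - 8 A + A n$)
$G = \frac{107}{306}$ ($G = \frac{\left(12 - -72 - -81\right) - 58}{149 + 157} = \frac{\left(12 + 72 + 81\right) - 58}{306} = \left(165 - 58\right) \frac{1}{306} = 107 \cdot \frac{1}{306} = \frac{107}{306} \approx 0.34967$)
$G^{2} = \left(\frac{107}{306}\right)^{2} = \frac{11449}{93636}$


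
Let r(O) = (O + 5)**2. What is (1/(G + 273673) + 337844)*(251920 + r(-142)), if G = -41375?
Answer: 21243804143028457/232298 ≈ 9.1451e+10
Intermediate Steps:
r(O) = (5 + O)**2
(1/(G + 273673) + 337844)*(251920 + r(-142)) = (1/(-41375 + 273673) + 337844)*(251920 + (5 - 142)**2) = (1/232298 + 337844)*(251920 + (-137)**2) = (1/232298 + 337844)*(251920 + 18769) = (78480485513/232298)*270689 = 21243804143028457/232298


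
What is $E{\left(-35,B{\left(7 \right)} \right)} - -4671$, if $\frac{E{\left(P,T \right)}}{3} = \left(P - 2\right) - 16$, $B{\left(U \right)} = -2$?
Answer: $4512$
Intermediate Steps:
$E{\left(P,T \right)} = -54 + 3 P$ ($E{\left(P,T \right)} = 3 \left(\left(P - 2\right) - 16\right) = 3 \left(\left(-2 + P\right) - 16\right) = 3 \left(-18 + P\right) = -54 + 3 P$)
$E{\left(-35,B{\left(7 \right)} \right)} - -4671 = \left(-54 + 3 \left(-35\right)\right) - -4671 = \left(-54 - 105\right) + 4671 = -159 + 4671 = 4512$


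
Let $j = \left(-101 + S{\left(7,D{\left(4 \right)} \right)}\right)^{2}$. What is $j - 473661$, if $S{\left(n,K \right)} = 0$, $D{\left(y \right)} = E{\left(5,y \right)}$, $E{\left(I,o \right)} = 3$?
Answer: $-463460$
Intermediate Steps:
$D{\left(y \right)} = 3$
$j = 10201$ ($j = \left(-101 + 0\right)^{2} = \left(-101\right)^{2} = 10201$)
$j - 473661 = 10201 - 473661 = -463460$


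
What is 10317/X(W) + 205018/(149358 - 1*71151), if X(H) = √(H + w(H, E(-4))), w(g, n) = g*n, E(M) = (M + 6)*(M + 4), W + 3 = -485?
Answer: 205018/78207 - 10317*I*√122/244 ≈ 2.6215 - 467.03*I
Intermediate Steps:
W = -488 (W = -3 - 485 = -488)
E(M) = (4 + M)*(6 + M) (E(M) = (6 + M)*(4 + M) = (4 + M)*(6 + M))
X(H) = √H (X(H) = √(H + H*(24 + (-4)² + 10*(-4))) = √(H + H*(24 + 16 - 40)) = √(H + H*0) = √(H + 0) = √H)
10317/X(W) + 205018/(149358 - 1*71151) = 10317/(√(-488)) + 205018/(149358 - 1*71151) = 10317/((2*I*√122)) + 205018/(149358 - 71151) = 10317*(-I*√122/244) + 205018/78207 = -10317*I*√122/244 + 205018*(1/78207) = -10317*I*√122/244 + 205018/78207 = 205018/78207 - 10317*I*√122/244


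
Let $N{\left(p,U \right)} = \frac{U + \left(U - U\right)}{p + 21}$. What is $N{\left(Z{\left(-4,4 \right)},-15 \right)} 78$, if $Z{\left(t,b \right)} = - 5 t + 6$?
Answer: $- \frac{1170}{47} \approx -24.894$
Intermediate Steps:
$Z{\left(t,b \right)} = 6 - 5 t$
$N{\left(p,U \right)} = \frac{U}{21 + p}$ ($N{\left(p,U \right)} = \frac{U + 0}{21 + p} = \frac{U}{21 + p}$)
$N{\left(Z{\left(-4,4 \right)},-15 \right)} 78 = - \frac{15}{21 + \left(6 - -20\right)} 78 = - \frac{15}{21 + \left(6 + 20\right)} 78 = - \frac{15}{21 + 26} \cdot 78 = - \frac{15}{47} \cdot 78 = \left(-15\right) \frac{1}{47} \cdot 78 = \left(- \frac{15}{47}\right) 78 = - \frac{1170}{47}$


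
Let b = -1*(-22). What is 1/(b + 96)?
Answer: 1/118 ≈ 0.0084746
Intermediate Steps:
b = 22
1/(b + 96) = 1/(22 + 96) = 1/118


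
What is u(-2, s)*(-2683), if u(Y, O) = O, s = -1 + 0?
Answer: 2683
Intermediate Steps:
s = -1
u(-2, s)*(-2683) = -1*(-2683) = 2683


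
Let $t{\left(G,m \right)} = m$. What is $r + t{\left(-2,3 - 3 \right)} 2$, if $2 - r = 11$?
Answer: $-9$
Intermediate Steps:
$r = -9$ ($r = 2 - 11 = -9$)
$r + t{\left(-2,3 - 3 \right)} 2 = -9 + \left(3 - 3\right) 2 = -9 + 0 \cdot 2 = -9 + 0 = -9$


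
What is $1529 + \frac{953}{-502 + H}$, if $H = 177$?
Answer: $\frac{495972}{325} \approx 1526.1$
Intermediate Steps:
$1529 + \frac{953}{-502 + H} = 1529 + \frac{953}{-502 + 177} = 1529 + \frac{953}{-325} = 1529 + 953 \left(- \frac{1}{325}\right) = 1529 - \frac{953}{325} = \frac{495972}{325}$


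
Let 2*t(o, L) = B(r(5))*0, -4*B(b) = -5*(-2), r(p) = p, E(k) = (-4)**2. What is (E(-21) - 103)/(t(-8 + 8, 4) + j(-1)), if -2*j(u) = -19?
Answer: -174/19 ≈ -9.1579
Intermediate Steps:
E(k) = 16
j(u) = 19/2 (j(u) = -1/2*(-19) = 19/2)
B(b) = -5/2 (B(b) = -(-5)*(-2)/4 = -1/4*10 = -5/2)
t(o, L) = 0 (t(o, L) = (-5/2*0)/2 = (1/2)*0 = 0)
(E(-21) - 103)/(t(-8 + 8, 4) + j(-1)) = (16 - 103)/(0 + 19/2) = -87/19/2 = -87*2/19 = -174/19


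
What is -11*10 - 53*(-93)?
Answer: 4819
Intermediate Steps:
-11*10 - 53*(-93) = -110 + 4929 = 4819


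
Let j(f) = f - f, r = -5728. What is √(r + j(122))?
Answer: 4*I*√358 ≈ 75.684*I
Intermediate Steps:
j(f) = 0
√(r + j(122)) = √(-5728 + 0) = √(-5728) = 4*I*√358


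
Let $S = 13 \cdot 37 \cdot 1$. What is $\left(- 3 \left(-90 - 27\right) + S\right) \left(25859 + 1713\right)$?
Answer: $22939904$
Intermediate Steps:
$S = 481$ ($S = 481 \cdot 1 = 481$)
$\left(- 3 \left(-90 - 27\right) + S\right) \left(25859 + 1713\right) = \left(- 3 \left(-90 - 27\right) + 481\right) \left(25859 + 1713\right) = \left(\left(-3\right) \left(-117\right) + 481\right) 27572 = \left(351 + 481\right) 27572 = 832 \cdot 27572 = 22939904$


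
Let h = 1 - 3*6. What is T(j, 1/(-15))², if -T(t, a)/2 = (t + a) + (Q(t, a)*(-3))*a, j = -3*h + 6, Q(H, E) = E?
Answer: 8099716/625 ≈ 12960.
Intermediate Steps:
h = -17 (h = 1 - 18 = -17)
j = 57 (j = -3*(-17) + 6 = 51 + 6 = 57)
T(t, a) = -2*a - 2*t + 6*a² (T(t, a) = -2*((t + a) + (a*(-3))*a) = -2*((a + t) + (-3*a)*a) = -2*((a + t) - 3*a²) = -2*(a + t - 3*a²) = -2*a - 2*t + 6*a²)
T(j, 1/(-15))² = (-2/(-15) - 2*57 + 6*(1/(-15))²)² = (-2*(-1/15) - 114 + 6*(-1/15)²)² = (2/15 - 114 + 6*(1/225))² = (2/15 - 114 + 2/75)² = (-2846/25)² = 8099716/625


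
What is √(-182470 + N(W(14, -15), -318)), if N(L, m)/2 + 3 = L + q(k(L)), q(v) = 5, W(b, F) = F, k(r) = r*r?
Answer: 4*I*√11406 ≈ 427.2*I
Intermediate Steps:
k(r) = r²
N(L, m) = 4 + 2*L (N(L, m) = -6 + 2*(L + 5) = -6 + 2*(5 + L) = -6 + (10 + 2*L) = 4 + 2*L)
√(-182470 + N(W(14, -15), -318)) = √(-182470 + (4 + 2*(-15))) = √(-182470 + (4 - 30)) = √(-182470 - 26) = √(-182496) = 4*I*√11406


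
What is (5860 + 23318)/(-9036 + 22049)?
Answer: 29178/13013 ≈ 2.2422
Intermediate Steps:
(5860 + 23318)/(-9036 + 22049) = 29178/13013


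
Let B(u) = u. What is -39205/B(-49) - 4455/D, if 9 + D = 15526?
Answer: 608125690/760333 ≈ 799.81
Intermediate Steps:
D = 15517 (D = -9 + 15526 = 15517)
-39205/B(-49) - 4455/D = -39205/(-49) - 4455/15517 = -39205*(-1/49) - 4455*1/15517 = 39205/49 - 4455/15517 = 608125690/760333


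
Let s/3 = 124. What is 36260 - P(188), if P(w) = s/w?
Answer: 1704127/47 ≈ 36258.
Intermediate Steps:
s = 372 (s = 3*124 = 372)
P(w) = 372/w
36260 - P(188) = 36260 - 372/188 = 36260 - 1*93/47 = 36260 - 93/47 = 1704127/47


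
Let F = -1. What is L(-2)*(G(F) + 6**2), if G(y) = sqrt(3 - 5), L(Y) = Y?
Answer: -72 - 2*I*sqrt(2) ≈ -72.0 - 2.8284*I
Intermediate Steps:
G(y) = I*sqrt(2) (G(y) = sqrt(-2) = I*sqrt(2))
L(-2)*(G(F) + 6**2) = -2*(I*sqrt(2) + 6**2) = -2*(I*sqrt(2) + 36) = -2*(36 + I*sqrt(2)) = -72 - 2*I*sqrt(2)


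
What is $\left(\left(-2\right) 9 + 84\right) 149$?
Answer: $9834$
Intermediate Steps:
$\left(\left(-2\right) 9 + 84\right) 149 = \left(-18 + 84\right) 149 = 66 \cdot 149 = 9834$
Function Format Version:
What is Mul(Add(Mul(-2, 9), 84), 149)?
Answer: 9834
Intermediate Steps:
Mul(Add(Mul(-2, 9), 84), 149) = Mul(Add(-18, 84), 149) = Mul(66, 149) = 9834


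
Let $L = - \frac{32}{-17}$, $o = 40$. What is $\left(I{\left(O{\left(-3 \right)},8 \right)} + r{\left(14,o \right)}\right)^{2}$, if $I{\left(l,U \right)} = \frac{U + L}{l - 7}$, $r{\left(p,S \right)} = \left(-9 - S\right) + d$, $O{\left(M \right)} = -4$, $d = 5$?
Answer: $\frac{70492816}{34969} \approx 2015.9$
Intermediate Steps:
$L = \frac{32}{17}$ ($L = \left(-32\right) \left(- \frac{1}{17}\right) = \frac{32}{17} \approx 1.8824$)
$r{\left(p,S \right)} = -4 - S$ ($r{\left(p,S \right)} = \left(-9 - S\right) + 5 = -4 - S$)
$I{\left(l,U \right)} = \frac{\frac{32}{17} + U}{-7 + l}$ ($I{\left(l,U \right)} = \frac{U + \frac{32}{17}}{l - 7} = \frac{\frac{32}{17} + U}{-7 + l}$)
$\left(I{\left(O{\left(-3 \right)},8 \right)} + r{\left(14,o \right)}\right)^{2} = \left(\frac{\frac{32}{17} + 8}{-7 - 4} - 44\right)^{2} = \left(\frac{1}{-11} \cdot \frac{168}{17} - 44\right)^{2} = \left(\left(- \frac{1}{11}\right) \frac{168}{17} - 44\right)^{2} = \left(- \frac{168}{187} - 44\right)^{2} = \left(- \frac{8396}{187}\right)^{2} = \frac{70492816}{34969}$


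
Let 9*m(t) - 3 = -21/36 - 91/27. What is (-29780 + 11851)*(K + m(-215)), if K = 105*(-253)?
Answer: 462949782907/972 ≈ 4.7629e+8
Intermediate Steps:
m(t) = -103/972 (m(t) = ⅓ + (-21/36 - 91/27)/9 = ⅓ + (-21*1/36 - 91*1/27)/9 = ⅓ + (-7/12 - 91/27)/9 = ⅓ + (⅑)*(-427/108) = ⅓ - 427/972 = -103/972)
K = -26565
(-29780 + 11851)*(K + m(-215)) = (-29780 + 11851)*(-26565 - 103/972) = -17929*(-25821283/972) = 462949782907/972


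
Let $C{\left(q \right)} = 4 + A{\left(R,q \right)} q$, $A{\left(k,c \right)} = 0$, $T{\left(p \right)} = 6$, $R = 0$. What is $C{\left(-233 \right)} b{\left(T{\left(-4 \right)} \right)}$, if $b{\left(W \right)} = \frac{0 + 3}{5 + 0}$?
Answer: $\frac{12}{5} \approx 2.4$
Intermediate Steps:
$C{\left(q \right)} = 4$ ($C{\left(q \right)} = 4 + 0 q = 4 + 0 = 4$)
$b{\left(W \right)} = \frac{3}{5}$
$C{\left(-233 \right)} b{\left(T{\left(-4 \right)} \right)} = 4 \cdot \frac{3}{5} = \frac{12}{5}$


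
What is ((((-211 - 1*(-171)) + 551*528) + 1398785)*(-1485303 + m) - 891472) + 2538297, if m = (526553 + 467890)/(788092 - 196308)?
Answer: -1485183669598676557/591784 ≈ -2.5097e+12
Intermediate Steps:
m = 994443/591784 ≈ 1.6804
((((-211 - 1*(-171)) + 551*528) + 1398785)*(-1485303 + m) - 891472) + 2538297 = ((((-211 - 1*(-171)) + 551*528) + 1398785)*(-1485303 + 994443/591784) - 891472) + 2538297 = ((((-211 + 171) + 290928) + 1398785)*(-878977556109/591784) - 891472) + 2538297 = (((-40 + 290928) + 1398785)*(-878977556109/591784) - 891472) + 2538297 = ((290888 + 1398785)*(-878977556109/591784) - 891472) + 2538297 = (1689673*(-878977556109/591784) - 891472) + 2538297 = (-1485184644163362357/591784 - 891472) + 2538297 = -1485185171722228405/591784 + 2538297 = -1485183669598676557/591784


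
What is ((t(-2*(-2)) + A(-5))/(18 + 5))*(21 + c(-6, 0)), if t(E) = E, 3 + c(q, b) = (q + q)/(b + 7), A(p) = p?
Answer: -114/161 ≈ -0.70807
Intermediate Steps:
c(q, b) = -3 + 2*q/(7 + b) (c(q, b) = -3 + (q + q)/(b + 7) = -3 + (2*q)/(7 + b) = -3 + 2*q/(7 + b))
((t(-2*(-2)) + A(-5))/(18 + 5))*(21 + c(-6, 0)) = ((-2*(-2) - 5)/(18 + 5))*(21 + (-21 - 3*0 + 2*(-6))/(7 + 0)) = ((4 - 5)/23)*(21 + (-21 + 0 - 12)/7) = (-1*1/23)*(21 + (⅐)*(-33)) = -(21 - 33/7)/23 = -1/23*114/7 = -114/161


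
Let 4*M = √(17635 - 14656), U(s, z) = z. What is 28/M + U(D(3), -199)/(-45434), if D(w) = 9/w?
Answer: 199/45434 + 112*√331/993 ≈ 2.0564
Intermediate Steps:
M = 3*√331/4 (M = √(17635 - 14656)/4 = √2979/4 = (3*√331)/4 = 3*√331/4 ≈ 13.645)
28/M + U(D(3), -199)/(-45434) = 28/((3*√331/4)) - 199/(-45434) = 28*(4*√331/993) - 199*(-1/45434) = 112*√331/993 + 199/45434 = 199/45434 + 112*√331/993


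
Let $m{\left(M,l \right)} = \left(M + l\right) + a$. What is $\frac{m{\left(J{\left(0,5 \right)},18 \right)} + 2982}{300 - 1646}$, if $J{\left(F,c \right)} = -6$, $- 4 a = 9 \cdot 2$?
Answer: $- \frac{5979}{2692} \approx -2.221$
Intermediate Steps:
$a = - \frac{9}{2}$ ($a = - \frac{9 \cdot 2}{4} = \left(- \frac{1}{4}\right) 18 = - \frac{9}{2} \approx -4.5$)
$m{\left(M,l \right)} = - \frac{9}{2} + M + l$ ($m{\left(M,l \right)} = \left(M + l\right) - \frac{9}{2} = - \frac{9}{2} + M + l$)
$\frac{m{\left(J{\left(0,5 \right)},18 \right)} + 2982}{300 - 1646} = \frac{\left(- \frac{9}{2} - 6 + 18\right) + 2982}{300 - 1646} = \frac{\frac{15}{2} + 2982}{-1346} = \frac{5979}{2} \left(- \frac{1}{1346}\right) = - \frac{5979}{2692}$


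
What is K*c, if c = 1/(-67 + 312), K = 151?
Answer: 151/245 ≈ 0.61633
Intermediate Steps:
c = 1/245 ≈ 0.0040816
K*c = 151*(1/245) = 151/245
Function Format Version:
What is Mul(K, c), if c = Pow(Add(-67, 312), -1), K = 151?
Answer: Rational(151, 245) ≈ 0.61633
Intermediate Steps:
c = Rational(1, 245) (c = Pow(245, -1) = Rational(1, 245) ≈ 0.0040816)
Mul(K, c) = Mul(151, Rational(1, 245)) = Rational(151, 245)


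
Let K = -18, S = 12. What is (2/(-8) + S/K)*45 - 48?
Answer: -357/4 ≈ -89.250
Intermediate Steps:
(2/(-8) + S/K)*45 - 48 = (2/(-8) + 12/(-18))*45 - 48 = (2*(-1/8) + 12*(-1/18))*45 - 48 = (-1/4 - 2/3)*45 - 48 = -11/12*45 - 48 = -165/4 - 48 = -357/4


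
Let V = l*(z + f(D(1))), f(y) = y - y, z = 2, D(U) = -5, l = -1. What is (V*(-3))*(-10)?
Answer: -60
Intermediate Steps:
f(y) = 0
V = -2 (V = -(2 + 0) = -1*2 = -2)
(V*(-3))*(-10) = -2*(-3)*(-10) = 6*(-10) = -60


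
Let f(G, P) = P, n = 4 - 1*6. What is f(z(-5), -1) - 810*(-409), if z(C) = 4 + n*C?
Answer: 331289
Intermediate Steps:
n = -2 (n = 4 - 6 = -2)
z(C) = 4 - 2*C
f(z(-5), -1) - 810*(-409) = -1 - 810*(-409) = -1 + 331290 = 331289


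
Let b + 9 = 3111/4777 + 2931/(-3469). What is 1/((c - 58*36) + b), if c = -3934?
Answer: -974789/5879141243 ≈ -0.00016580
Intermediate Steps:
b = -8961885/974789 (b = -9 + (3111/4777 + 2931/(-3469)) = -9 + (3111*(1/4777) + 2931*(-1/3469)) = -9 + (183/281 - 2931/3469) = -9 - 188784/974789 = -8961885/974789 ≈ -9.1937)
1/((c - 58*36) + b) = 1/((-3934 - 58*36) - 8961885/974789) = 1/((-3934 - 2088) - 8961885/974789) = 1/(-6022 - 8961885/974789) = 1/(-5879141243/974789) = -974789/5879141243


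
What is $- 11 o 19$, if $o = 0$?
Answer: $0$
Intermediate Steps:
$- 11 o 19 = \left(-11\right) 0 \cdot 19 = 0 \cdot 19 = 0$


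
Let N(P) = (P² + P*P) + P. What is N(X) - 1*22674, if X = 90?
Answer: -6384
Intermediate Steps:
N(P) = P + 2*P² (N(P) = (P² + P²) + P = 2*P² + P = P + 2*P²)
N(X) - 1*22674 = 90*(1 + 2*90) - 1*22674 = 90*(1 + 180) - 22674 = 90*181 - 22674 = 16290 - 22674 = -6384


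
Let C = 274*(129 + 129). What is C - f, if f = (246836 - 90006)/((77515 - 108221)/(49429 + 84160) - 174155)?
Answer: 1644686095149562/23265223001 ≈ 70693.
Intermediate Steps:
f = -20950762870/23265223001 (f = 156830/(-30706/133589 - 174155) = 156830/(-23265223001/133589) = 156830*(-133589/23265223001) = -20950762870/23265223001 ≈ -0.90052)
C = 70692 (C = 274*258 = 70692)
C - f = 70692 - 1*(-20950762870/23265223001) = 70692 + 20950762870/23265223001 = 1644686095149562/23265223001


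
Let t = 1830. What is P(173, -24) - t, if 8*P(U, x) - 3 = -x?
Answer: -14613/8 ≈ -1826.6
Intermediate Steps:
P(U, x) = 3/8 - x/8 (P(U, x) = 3/8 + (-x)/8 = 3/8 - x/8)
P(173, -24) - t = (3/8 - ⅛*(-24)) - 1*1830 = (3/8 + 3) - 1830 = 27/8 - 1830 = -14613/8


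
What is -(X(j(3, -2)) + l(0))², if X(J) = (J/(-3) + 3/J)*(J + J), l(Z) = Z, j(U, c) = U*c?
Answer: -324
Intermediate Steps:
X(J) = 2*J*(3/J - J/3) (X(J) = (J*(-⅓) + 3/J)*(2*J) = (-J/3 + 3/J)*(2*J) = (3/J - J/3)*(2*J) = 2*J*(3/J - J/3))
-(X(j(3, -2)) + l(0))² = -((6 - 2*(3*(-2))²/3) + 0)² = -((6 - ⅔*(-6)²) + 0)² = -((6 - ⅔*36) + 0)² = -((6 - 24) + 0)² = -(-18 + 0)² = -1*(-18)² = -1*324 = -324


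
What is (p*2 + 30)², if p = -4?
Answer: 484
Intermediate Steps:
(p*2 + 30)² = (-4*2 + 30)² = (-8 + 30)² = 22² = 484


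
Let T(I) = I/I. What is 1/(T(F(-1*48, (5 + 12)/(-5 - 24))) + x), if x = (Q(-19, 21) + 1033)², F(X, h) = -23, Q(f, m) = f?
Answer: 1/1028197 ≈ 9.7258e-7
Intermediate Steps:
T(I) = 1
x = 1028196 (x = (-19 + 1033)² = 1014² = 1028196)
1/(T(F(-1*48, (5 + 12)/(-5 - 24))) + x) = 1/(1 + 1028196) = 1/1028197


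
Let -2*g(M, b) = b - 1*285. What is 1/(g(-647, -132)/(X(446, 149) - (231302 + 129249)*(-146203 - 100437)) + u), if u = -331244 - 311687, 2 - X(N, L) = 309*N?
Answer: -177852321656/114346771014613319 ≈ -1.5554e-6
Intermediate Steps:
X(N, L) = 2 - 309*N
g(M, b) = 285/2 - b/2 (g(M, b) = -(b - 1*285)/2 = -(b - 285)/2 = -(-285 + b)/2 = 285/2 - b/2)
u = -642931
1/(g(-647, -132)/(X(446, 149) - (231302 + 129249)*(-146203 - 100437)) + u) = 1/((285/2 - 1/2*(-132))/((2 - 309*446) - (231302 + 129249)*(-146203 - 100437)) - 642931) = 1/((285/2 + 66)/((2 - 137814) - 360551*(-246640)) - 642931) = 1/(417/(2*(-137812 - 1*(-88926298640))) - 642931) = 1/(417/(2*(-137812 + 88926298640)) - 642931) = 1/((417/2)/88926160828 - 642931) = 1/((417/2)*(1/88926160828) - 642931) = 1/(417/177852321656 - 642931) = 1/(-114346771014613319/177852321656) = -177852321656/114346771014613319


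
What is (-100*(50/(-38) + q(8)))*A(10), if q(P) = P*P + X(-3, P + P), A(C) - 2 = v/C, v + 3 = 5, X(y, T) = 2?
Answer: -270380/19 ≈ -14231.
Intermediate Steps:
v = 2 (v = -3 + 5 = 2)
A(C) = 2 + 2/C
q(P) = 2 + P**2 (q(P) = P*P + 2 = P**2 + 2 = 2 + P**2)
(-100*(50/(-38) + q(8)))*A(10) = (-100*(50/(-38) + (2 + 8**2)))*(2 + 2/10) = (-100*(50*(-1/38) + (2 + 64)))*(2 + 2*(1/10)) = (-100*(-25/19 + 66))*(2 + 1/5) = -100*1229/19*(11/5) = -122900/19*11/5 = -270380/19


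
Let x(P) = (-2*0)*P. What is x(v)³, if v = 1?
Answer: 0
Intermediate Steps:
x(P) = 0 (x(P) = 0*P = 0)
x(v)³ = 0³ = 0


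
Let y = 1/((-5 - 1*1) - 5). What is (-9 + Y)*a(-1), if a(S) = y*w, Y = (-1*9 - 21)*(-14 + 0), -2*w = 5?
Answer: 2055/22 ≈ 93.409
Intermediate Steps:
w = -5/2 (w = -1/2*5 = -5/2 ≈ -2.5000)
y = -1/11 (y = 1/((-5 - 1) - 5) = 1/(-6 - 5) = 1/(-11) = -1/11 ≈ -0.090909)
Y = 420 (Y = (-9 - 21)*(-14) = -30*(-14) = 420)
a(S) = 5/22 (a(S) = -1/11*(-5/2) = 5/22)
(-9 + Y)*a(-1) = (-9 + 420)*(5/22) = 411*(5/22) = 2055/22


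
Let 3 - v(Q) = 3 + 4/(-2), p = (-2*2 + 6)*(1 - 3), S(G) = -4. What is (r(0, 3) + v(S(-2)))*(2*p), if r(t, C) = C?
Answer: -40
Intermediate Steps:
p = -4 (p = (-4 + 6)*(-2) = 2*(-2) = -4)
v(Q) = 2 (v(Q) = 3 - (3 + 4/(-2)) = 3 - (3 + 4*(-1/2)) = 3 - (3 - 2) = 3 - 1*1 = 3 - 1 = 2)
(r(0, 3) + v(S(-2)))*(2*p) = (3 + 2)*(2*(-4)) = 5*(-8) = -40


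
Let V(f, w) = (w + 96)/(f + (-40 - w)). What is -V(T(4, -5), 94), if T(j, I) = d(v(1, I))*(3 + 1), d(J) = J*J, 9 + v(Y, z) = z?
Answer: -19/65 ≈ -0.29231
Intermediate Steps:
v(Y, z) = -9 + z
d(J) = J²
T(j, I) = 4*(-9 + I)² (T(j, I) = (-9 + I)²*(3 + 1) = (-9 + I)²*4 = 4*(-9 + I)²)
V(f, w) = (96 + w)/(-40 + f - w)
-V(T(4, -5), 94) = -(-96 - 1*94)/(40 + 94 - 4*(-9 - 5)²) = -(-96 - 94)/(40 + 94 - 4*(-14)²) = -(-190)/(40 + 94 - 4*196) = -(-190)/(40 + 94 - 1*784) = -(-190)/(40 + 94 - 784) = -(-190)/(-650) = -(-1)*(-190)/650 = -1*19/65 = -19/65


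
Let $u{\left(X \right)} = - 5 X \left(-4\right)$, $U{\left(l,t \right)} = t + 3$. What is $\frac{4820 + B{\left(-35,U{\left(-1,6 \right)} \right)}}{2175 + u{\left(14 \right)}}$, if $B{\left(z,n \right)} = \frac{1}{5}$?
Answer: $\frac{24101}{12275} \approx 1.9634$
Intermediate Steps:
$U{\left(l,t \right)} = 3 + t$
$B{\left(z,n \right)} = \frac{1}{5}$
$u{\left(X \right)} = 20 X$
$\frac{4820 + B{\left(-35,U{\left(-1,6 \right)} \right)}}{2175 + u{\left(14 \right)}} = \frac{4820 + \frac{1}{5}}{2175 + 20 \cdot 14} = \frac{24101}{5 \left(2175 + 280\right)} = \frac{24101}{5 \cdot 2455} = \frac{24101}{5} \cdot \frac{1}{2455} = \frac{24101}{12275}$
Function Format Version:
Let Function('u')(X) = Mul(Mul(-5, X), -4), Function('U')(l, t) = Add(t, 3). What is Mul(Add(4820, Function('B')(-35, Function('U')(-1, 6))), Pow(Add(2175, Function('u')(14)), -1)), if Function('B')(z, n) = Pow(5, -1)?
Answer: Rational(24101, 12275) ≈ 1.9634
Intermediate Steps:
Function('U')(l, t) = Add(3, t)
Function('B')(z, n) = Rational(1, 5)
Function('u')(X) = Mul(20, X)
Mul(Add(4820, Function('B')(-35, Function('U')(-1, 6))), Pow(Add(2175, Function('u')(14)), -1)) = Mul(Add(4820, Rational(1, 5)), Pow(Add(2175, Mul(20, 14)), -1)) = Mul(Rational(24101, 5), Pow(Add(2175, 280), -1)) = Mul(Rational(24101, 5), Pow(2455, -1)) = Mul(Rational(24101, 5), Rational(1, 2455)) = Rational(24101, 12275)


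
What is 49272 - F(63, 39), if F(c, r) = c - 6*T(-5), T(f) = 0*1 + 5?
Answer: 49239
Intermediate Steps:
T(f) = 5 (T(f) = 0 + 5 = 5)
F(c, r) = -30 + c (F(c, r) = c - 6*5 = c - 30 = -30 + c)
49272 - F(63, 39) = 49272 - (-30 + 63) = 49272 - 1*33 = 49272 - 33 = 49239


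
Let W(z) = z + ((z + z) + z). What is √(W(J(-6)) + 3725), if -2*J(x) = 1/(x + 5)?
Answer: √3727 ≈ 61.049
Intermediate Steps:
J(x) = -1/(2*(5 + x)) (J(x) = -1/(2*(x + 5)) = -1/(2*(5 + x)))
W(z) = 4*z (W(z) = z + (2*z + z) = z + 3*z = 4*z)
√(W(J(-6)) + 3725) = √(4*(-1/(10 + 2*(-6))) + 3725) = √(4*(-1/(10 - 12)) + 3725) = √(4*(-1/(-2)) + 3725) = √(4*(-1*(-½)) + 3725) = √(4*(½) + 3725) = √(2 + 3725) = √3727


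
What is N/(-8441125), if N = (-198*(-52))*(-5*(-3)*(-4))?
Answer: 11232/153475 ≈ 0.073185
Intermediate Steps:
N = -617760 (N = 10296*(15*(-4)) = 10296*(-60) = -617760)
N/(-8441125) = -617760/(-8441125) = -617760*(-1/8441125) = 11232/153475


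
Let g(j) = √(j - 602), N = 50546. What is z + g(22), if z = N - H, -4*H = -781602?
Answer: -289709/2 + 2*I*√145 ≈ -1.4485e+5 + 24.083*I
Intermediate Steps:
H = 390801/2 (H = -¼*(-781602) = 390801/2 ≈ 1.9540e+5)
z = -289709/2 (z = 50546 - 1*390801/2 = 50546 - 390801/2 = -289709/2 ≈ -1.4485e+5)
g(j) = √(-602 + j)
z + g(22) = -289709/2 + √(-602 + 22) = -289709/2 + √(-580) = -289709/2 + 2*I*√145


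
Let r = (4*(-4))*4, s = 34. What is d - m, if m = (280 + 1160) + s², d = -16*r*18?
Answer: 15836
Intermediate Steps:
r = -64 (r = -16*4 = -64)
d = 18432 (d = -16*(-64)*18 = 1024*18 = 18432)
m = 2596 (m = (280 + 1160) + 34² = 1440 + 1156 = 2596)
d - m = 18432 - 1*2596 = 18432 - 2596 = 15836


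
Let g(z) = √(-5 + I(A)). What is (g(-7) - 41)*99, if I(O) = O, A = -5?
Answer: -4059 + 99*I*√10 ≈ -4059.0 + 313.07*I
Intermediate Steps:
g(z) = I*√10 (g(z) = √(-5 - 5) = √(-10) = I*√10)
(g(-7) - 41)*99 = (I*√10 - 41)*99 = (-41 + I*√10)*99 = -4059 + 99*I*√10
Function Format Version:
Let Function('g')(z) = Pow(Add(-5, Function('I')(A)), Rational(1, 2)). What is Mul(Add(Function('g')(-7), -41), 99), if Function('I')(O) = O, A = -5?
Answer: Add(-4059, Mul(99, I, Pow(10, Rational(1, 2)))) ≈ Add(-4059.0, Mul(313.07, I))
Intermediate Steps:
Function('g')(z) = Mul(I, Pow(10, Rational(1, 2))) (Function('g')(z) = Pow(Add(-5, -5), Rational(1, 2)) = Pow(-10, Rational(1, 2)) = Mul(I, Pow(10, Rational(1, 2))))
Mul(Add(Function('g')(-7), -41), 99) = Mul(Add(Mul(I, Pow(10, Rational(1, 2))), -41), 99) = Mul(Add(-41, Mul(I, Pow(10, Rational(1, 2)))), 99) = Add(-4059, Mul(99, I, Pow(10, Rational(1, 2))))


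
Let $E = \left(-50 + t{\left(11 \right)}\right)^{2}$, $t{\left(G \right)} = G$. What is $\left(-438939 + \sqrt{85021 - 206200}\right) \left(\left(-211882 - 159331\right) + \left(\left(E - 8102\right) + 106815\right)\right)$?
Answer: $118943251281 - 270979 i \sqrt{121179} \approx 1.1894 \cdot 10^{11} - 9.433 \cdot 10^{7} i$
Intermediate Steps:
$E = 1521$ ($E = \left(-50 + 11\right)^{2} = \left(-39\right)^{2} = 1521$)
$\left(-438939 + \sqrt{85021 - 206200}\right) \left(\left(-211882 - 159331\right) + \left(\left(E - 8102\right) + 106815\right)\right) = \left(-438939 + \sqrt{85021 - 206200}\right) \left(\left(-211882 - 159331\right) + \left(\left(1521 - 8102\right) + 106815\right)\right) = \left(-438939 + \sqrt{-121179}\right) \left(\left(-211882 - 159331\right) + \left(-6581 + 106815\right)\right) = \left(-438939 + i \sqrt{121179}\right) \left(-371213 + 100234\right) = \left(-438939 + i \sqrt{121179}\right) \left(-270979\right) = 118943251281 - 270979 i \sqrt{121179}$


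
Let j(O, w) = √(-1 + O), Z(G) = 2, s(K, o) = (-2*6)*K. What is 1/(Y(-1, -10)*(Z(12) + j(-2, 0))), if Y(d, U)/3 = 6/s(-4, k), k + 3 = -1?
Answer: 16/21 - 8*I*√3/21 ≈ 0.7619 - 0.65983*I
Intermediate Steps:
k = -4 (k = -3 - 1 = -4)
s(K, o) = -12*K
Y(d, U) = 3/8 (Y(d, U) = 3*(6/((-12*(-4)))) = 3*(6/48) = 3*(6*(1/48)) = 3*(⅛) = 3/8)
1/(Y(-1, -10)*(Z(12) + j(-2, 0))) = 1/(3*(2 + √(-1 - 2))/8) = 1/(3*(2 + √(-3))/8) = 1/(3*(2 + I*√3)/8) = 1/(¾ + 3*I*√3/8)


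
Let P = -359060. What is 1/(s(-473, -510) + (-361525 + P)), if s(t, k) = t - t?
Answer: -1/720585 ≈ -1.3878e-6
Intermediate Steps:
s(t, k) = 0
1/(s(-473, -510) + (-361525 + P)) = 1/(0 + (-361525 - 359060)) = 1/(0 - 720585) = 1/(-720585) = -1/720585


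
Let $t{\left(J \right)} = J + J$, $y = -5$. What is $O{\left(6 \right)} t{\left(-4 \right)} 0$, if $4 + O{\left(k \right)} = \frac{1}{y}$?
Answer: $0$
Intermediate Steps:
$O{\left(k \right)} = - \frac{21}{5}$ ($O{\left(k \right)} = -4 + \frac{1}{-5} = -4 - \frac{1}{5} = - \frac{21}{5}$)
$t{\left(J \right)} = 2 J$
$O{\left(6 \right)} t{\left(-4 \right)} 0 = - \frac{21 \cdot 2 \left(-4\right)}{5} \cdot 0 = \left(- \frac{21}{5}\right) \left(-8\right) 0 = \frac{168}{5} \cdot 0 = 0$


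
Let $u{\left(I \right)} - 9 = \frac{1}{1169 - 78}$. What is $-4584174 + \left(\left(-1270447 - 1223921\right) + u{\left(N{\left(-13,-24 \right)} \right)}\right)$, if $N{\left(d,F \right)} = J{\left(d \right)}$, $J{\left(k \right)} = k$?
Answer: $- \frac{7722679502}{1091} \approx -7.0785 \cdot 10^{6}$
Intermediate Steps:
$N{\left(d,F \right)} = d$
$u{\left(I \right)} = \frac{9820}{1091}$ ($u{\left(I \right)} = 9 + \frac{1}{1169 - 78} = 9 + \frac{1}{1091} = \frac{9820}{1091}$)
$-4584174 + \left(\left(-1270447 - 1223921\right) + u{\left(N{\left(-13,-24 \right)} \right)}\right) = -4584174 + \left(\left(-1270447 - 1223921\right) + \frac{9820}{1091}\right) = -4584174 + \left(-2494368 + \frac{9820}{1091}\right) = -4584174 - \frac{2721345668}{1091} = - \frac{7722679502}{1091}$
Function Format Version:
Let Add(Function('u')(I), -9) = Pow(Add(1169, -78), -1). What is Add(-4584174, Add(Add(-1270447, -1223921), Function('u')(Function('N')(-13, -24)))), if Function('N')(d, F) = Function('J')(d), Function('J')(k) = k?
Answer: Rational(-7722679502, 1091) ≈ -7.0785e+6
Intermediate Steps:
Function('N')(d, F) = d
Function('u')(I) = Rational(9820, 1091) (Function('u')(I) = Add(9, Pow(Add(1169, -78), -1)) = Add(9, Pow(1091, -1)) = Add(9, Rational(1, 1091)) = Rational(9820, 1091))
Add(-4584174, Add(Add(-1270447, -1223921), Function('u')(Function('N')(-13, -24)))) = Add(-4584174, Add(Add(-1270447, -1223921), Rational(9820, 1091))) = Add(-4584174, Add(-2494368, Rational(9820, 1091))) = Add(-4584174, Rational(-2721345668, 1091)) = Rational(-7722679502, 1091)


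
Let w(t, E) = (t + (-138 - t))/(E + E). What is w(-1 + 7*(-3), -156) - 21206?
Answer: -1102689/52 ≈ -21206.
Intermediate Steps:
w(t, E) = -69/E (w(t, E) = -138*1/(2*E) = -69/E)
w(-1 + 7*(-3), -156) - 21206 = -69/(-156) - 21206 = -69*(-1/156) - 21206 = 23/52 - 21206 = -1102689/52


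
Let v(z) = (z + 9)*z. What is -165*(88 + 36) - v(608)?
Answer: -395596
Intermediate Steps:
v(z) = z*(9 + z) (v(z) = (9 + z)*z = z*(9 + z))
-165*(88 + 36) - v(608) = -165*(88 + 36) - 608*(9 + 608) = -165*124 - 608*617 = -20460 - 1*375136 = -20460 - 375136 = -395596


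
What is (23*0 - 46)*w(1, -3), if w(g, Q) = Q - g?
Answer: 184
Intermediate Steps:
(23*0 - 46)*w(1, -3) = (23*0 - 46)*(-3 - 1*1) = (0 - 46)*(-3 - 1) = -46*(-4) = 184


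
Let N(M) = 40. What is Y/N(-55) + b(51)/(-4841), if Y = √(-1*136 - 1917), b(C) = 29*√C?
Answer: -29*√51/4841 + I*√2053/40 ≈ -0.042781 + 1.1328*I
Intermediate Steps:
Y = I*√2053 (Y = √(-136 - 1917) = √(-2053) = I*√2053 ≈ 45.31*I)
Y/N(-55) + b(51)/(-4841) = (I*√2053)/40 + (29*√51)/(-4841) = (I*√2053)*(1/40) + (29*√51)*(-1/4841) = I*√2053/40 - 29*√51/4841 = -29*√51/4841 + I*√2053/40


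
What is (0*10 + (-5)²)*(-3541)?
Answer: -88525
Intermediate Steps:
(0*10 + (-5)²)*(-3541) = (0 + 25)*(-3541) = 25*(-3541) = -88525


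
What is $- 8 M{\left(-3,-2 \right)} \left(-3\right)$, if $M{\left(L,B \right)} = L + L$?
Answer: $-144$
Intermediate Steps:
$M{\left(L,B \right)} = 2 L$
$- 8 M{\left(-3,-2 \right)} \left(-3\right) = - 8 \cdot 2 \left(-3\right) \left(-3\right) = \left(-8\right) \left(-6\right) \left(-3\right) = 48 \left(-3\right) = -144$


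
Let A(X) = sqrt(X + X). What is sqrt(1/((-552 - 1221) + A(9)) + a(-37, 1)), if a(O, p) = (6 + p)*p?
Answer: sqrt(37230 - 63*sqrt(2))/(3*sqrt(591 - sqrt(2))) ≈ 2.6456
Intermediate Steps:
A(X) = sqrt(2)*sqrt(X) (A(X) = sqrt(2*X) = sqrt(2)*sqrt(X))
a(O, p) = p*(6 + p)
sqrt(1/((-552 - 1221) + A(9)) + a(-37, 1)) = sqrt(1/((-552 - 1221) + sqrt(2)*sqrt(9)) + 1*(6 + 1)) = sqrt(1/(-1773 + sqrt(2)*3) + 1*7) = sqrt(1/(-1773 + 3*sqrt(2)) + 7) = sqrt(7 + 1/(-1773 + 3*sqrt(2)))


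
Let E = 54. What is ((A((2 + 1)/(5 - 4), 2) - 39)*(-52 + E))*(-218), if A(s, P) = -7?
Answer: 20056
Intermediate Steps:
((A((2 + 1)/(5 - 4), 2) - 39)*(-52 + E))*(-218) = ((-7 - 39)*(-52 + 54))*(-218) = -46*2*(-218) = -92*(-218) = 20056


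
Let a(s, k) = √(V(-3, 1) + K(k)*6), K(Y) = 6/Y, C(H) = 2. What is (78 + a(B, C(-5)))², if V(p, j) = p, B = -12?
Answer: (78 + √15)² ≈ 6703.2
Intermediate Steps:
a(s, k) = √(-3 + 36/k) (a(s, k) = √(-3 + (6/k)*6) = √(-3 + 36/k))
(78 + a(B, C(-5)))² = (78 + √3*√((12 - 1*2)/2))² = (78 + √3*√((12 - 2)/2))² = (78 + √3*√((½)*10))² = (78 + √3*√5)² = (78 + √15)²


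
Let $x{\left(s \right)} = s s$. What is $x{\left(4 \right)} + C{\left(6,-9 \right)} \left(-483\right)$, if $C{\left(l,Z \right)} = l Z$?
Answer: $26098$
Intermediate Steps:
$C{\left(l,Z \right)} = Z l$
$x{\left(s \right)} = s^{2}$
$x{\left(4 \right)} + C{\left(6,-9 \right)} \left(-483\right) = 4^{2} + \left(-9\right) 6 \left(-483\right) = 16 - -26082 = 16 + 26082 = 26098$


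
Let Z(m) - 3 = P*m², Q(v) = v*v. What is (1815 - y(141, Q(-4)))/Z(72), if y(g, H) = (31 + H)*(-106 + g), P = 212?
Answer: 170/1099011 ≈ 0.00015468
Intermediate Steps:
Q(v) = v²
Z(m) = 3 + 212*m²
y(g, H) = (-106 + g)*(31 + H)
(1815 - y(141, Q(-4)))/Z(72) = (1815 - (-3286 - 106*(-4)² + 31*141 + (-4)²*141))/(3 + 212*72²) = (1815 - (-3286 - 106*16 + 4371 + 16*141))/(3 + 212*5184) = (1815 - (-3286 - 1696 + 4371 + 2256))/(3 + 1099008) = (1815 - 1*1645)/1099011 = (1815 - 1645)*(1/1099011) = 170*(1/1099011) = 170/1099011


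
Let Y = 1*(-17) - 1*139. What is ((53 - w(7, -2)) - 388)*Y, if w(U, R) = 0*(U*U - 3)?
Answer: 52260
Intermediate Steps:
w(U, R) = 0 (w(U, R) = 0*(U² - 3) = 0*(-3 + U²) = 0)
Y = -156 (Y = -17 - 139 = -156)
((53 - w(7, -2)) - 388)*Y = ((53 - 1*0) - 388)*(-156) = ((53 + 0) - 388)*(-156) = (53 - 388)*(-156) = -335*(-156) = 52260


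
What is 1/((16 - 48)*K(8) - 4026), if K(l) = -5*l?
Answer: -1/2746 ≈ -0.00036417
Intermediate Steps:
1/((16 - 48)*K(8) - 4026) = 1/((16 - 48)*(-5*8) - 4026) = 1/(-32*(-40) - 4026) = 1/(1280 - 4026) = 1/(-2746) = -1/2746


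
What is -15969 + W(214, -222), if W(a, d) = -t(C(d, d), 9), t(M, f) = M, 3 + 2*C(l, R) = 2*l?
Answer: -31491/2 ≈ -15746.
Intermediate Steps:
C(l, R) = -3/2 + l (C(l, R) = -3/2 + (2*l)/2 = -3/2 + l)
W(a, d) = 3/2 - d (W(a, d) = -(-3/2 + d) = 3/2 - d)
-15969 + W(214, -222) = -15969 + (3/2 - 1*(-222)) = -15969 + (3/2 + 222) = -15969 + 447/2 = -31491/2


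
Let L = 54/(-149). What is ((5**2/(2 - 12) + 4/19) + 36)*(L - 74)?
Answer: -7096740/2831 ≈ -2506.8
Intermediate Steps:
L = -54/149 (L = 54*(-1/149) = -54/149 ≈ -0.36242)
((5**2/(2 - 12) + 4/19) + 36)*(L - 74) = ((5**2/(2 - 12) + 4/19) + 36)*(-54/149 - 74) = ((25/(-10) + 4*(1/19)) + 36)*(-11080/149) = ((25*(-1/10) + 4/19) + 36)*(-11080/149) = ((-5/2 + 4/19) + 36)*(-11080/149) = (-87/38 + 36)*(-11080/149) = (1281/38)*(-11080/149) = -7096740/2831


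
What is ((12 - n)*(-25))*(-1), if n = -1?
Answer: 325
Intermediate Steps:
((12 - n)*(-25))*(-1) = ((12 - 1*(-1))*(-25))*(-1) = ((12 + 1)*(-25))*(-1) = (13*(-25))*(-1) = -325*(-1) = 325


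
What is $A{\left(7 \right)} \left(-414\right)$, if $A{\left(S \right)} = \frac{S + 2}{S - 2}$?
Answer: $- \frac{3726}{5} \approx -745.2$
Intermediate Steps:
$A{\left(S \right)} = \frac{2 + S}{-2 + S}$
$A{\left(7 \right)} \left(-414\right) = \frac{2 + 7}{-2 + 7} \left(-414\right) = \frac{1}{5} \cdot 9 \left(-414\right) = \frac{9}{5} \left(-414\right) = - \frac{3726}{5}$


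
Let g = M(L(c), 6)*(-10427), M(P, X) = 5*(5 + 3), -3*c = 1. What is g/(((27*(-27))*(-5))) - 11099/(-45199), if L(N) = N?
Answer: -342020783/2995461 ≈ -114.18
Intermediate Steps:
c = -⅓ (c = -⅓*1 = -⅓ ≈ -0.33333)
M(P, X) = 40 (M(P, X) = 5*8 = 40)
g = -417080 (g = 40*(-10427) = -417080)
g/(((27*(-27))*(-5))) - 11099/(-45199) = -417080/((27*(-27))*(-5)) - 11099/(-45199) = -417080/((-729*(-5))) - 11099*(-1/45199) = -417080/3645 + 1009/4109 = -417080*1/3645 + 1009/4109 = -83416/729 + 1009/4109 = -342020783/2995461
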